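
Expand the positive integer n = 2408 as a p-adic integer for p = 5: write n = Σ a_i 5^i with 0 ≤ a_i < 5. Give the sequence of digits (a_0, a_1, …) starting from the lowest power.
(a_0, a_1, …) = (3, 1, 1, 4, 3)

Repeated division by 5 gives the digits low-to-high: 2408 = 3 + 1·5^1 + 1·5^2 + 4·5^3 + 3·5^4. Digit sequence: (3, 1, 1, 4, 3).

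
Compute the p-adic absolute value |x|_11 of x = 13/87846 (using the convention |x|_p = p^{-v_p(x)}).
|13/87846|_11 = 14641

Step 1 — compute v_11(x) by factoring powers of 11 out of the numerator and denominator: v_11(13/87846) = -4. Step 2 — apply |x|_p = p^{-v_p(x)} = 11^{4} = 14641.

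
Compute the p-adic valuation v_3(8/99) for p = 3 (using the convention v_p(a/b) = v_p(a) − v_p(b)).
v_3(8/99) = -2

Factor powers of 3 from the numerator and denominator of the reduced fraction: 8 = 3^0 · 8 and 99 = 3^2 · 11. Apply v_p(a/b) = v_p(a) − v_p(b): v_3(8/99) = 0 − 2 = -2.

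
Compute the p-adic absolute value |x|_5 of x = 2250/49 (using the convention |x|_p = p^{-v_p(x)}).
|2250/49|_5 = 1/125

Step 1 — compute v_5(x) by factoring powers of 5 out of the numerator and denominator: v_5(2250/49) = 3. Step 2 — apply |x|_p = p^{-v_p(x)} = 5^{-3} = 1/125.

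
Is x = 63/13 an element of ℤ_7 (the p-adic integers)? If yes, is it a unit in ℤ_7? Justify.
x ∈ ℤ_7 but not a unit; v_7(x) = 1 > 0

ℤ_7 = {x ∈ ℚ_7 : v_7(x) ≥ 0} and ℤ_7^× = {x ∈ ℤ_7 : v_7(x) = 0}. Here v_7(63/13) = v_7(num) − v_7(den) = 1; compare against these criteria.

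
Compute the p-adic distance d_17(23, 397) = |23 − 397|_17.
d_17(23, 397) = 1/17

Step 1 — x − y = 23 − 397 = -374. Step 2 — v_17(-374) = 1 (factor: -374 = −(17^1 · 22); the sign does not affect v_p). Step 3 — |x − y|_17 = 17^{-1} = 1/17.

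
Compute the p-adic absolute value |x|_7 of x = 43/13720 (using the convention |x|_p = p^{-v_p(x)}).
|43/13720|_7 = 343

Step 1 — compute v_7(x) by factoring powers of 7 out of the numerator and denominator: v_7(43/13720) = -3. Step 2 — apply |x|_p = p^{-v_p(x)} = 7^{3} = 343.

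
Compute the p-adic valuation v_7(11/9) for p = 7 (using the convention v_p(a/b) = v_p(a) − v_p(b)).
v_7(11/9) = 0

Factor powers of 7 from the numerator and denominator of the reduced fraction: 11 = 7^0 · 11 and 9 = 7^0 · 9. Apply v_p(a/b) = v_p(a) − v_p(b): v_7(11/9) = 0 − 0 = 0.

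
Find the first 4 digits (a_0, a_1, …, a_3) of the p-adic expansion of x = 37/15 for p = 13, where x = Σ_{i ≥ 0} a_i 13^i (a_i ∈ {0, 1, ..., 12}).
(a_0, …, a_3) = (12, 1, 12, 6)

v_13(37/15) = 0 (numerator and denominator both coprime to 13), so x ∈ ℤ_13^×. Compute digits iteratively via a_i = x_i mod 13, x_{i+1} = (x_i − a_i)/13, with x_0 = x:
  x_0 = 37/15;  a_0 = 12;  x_1 = (x_0 − 12)/13 = -11/15
  x_1 = -11/15;  a_1 = 1;  x_2 = (x_1 − 1)/13 = -2/15
  x_2 = -2/15;  a_2 = 12;  x_3 = (x_2 − 12)/13 = -14/15
  x_3 = -14/15;  a_3 = 6;  x_4 = (x_3 − 6)/13 = -8/15
Digits: (12, 1, 12, 6).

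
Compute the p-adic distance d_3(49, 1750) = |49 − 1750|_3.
d_3(49, 1750) = 1/243

Step 1 — x − y = 49 − 1750 = -1701. Step 2 — v_3(-1701) = 5 (factor: -1701 = −(3^5 · 7); the sign does not affect v_p). Step 3 — |x − y|_3 = 3^{-5} = 1/243.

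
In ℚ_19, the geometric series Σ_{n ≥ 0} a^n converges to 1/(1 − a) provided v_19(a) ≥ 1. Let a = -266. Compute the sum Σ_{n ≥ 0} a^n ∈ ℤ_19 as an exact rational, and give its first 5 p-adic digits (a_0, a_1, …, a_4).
Σ a^n = 1/(1 − a) = 1/267;  first 5 digits = (1, 5, 5, 2, 6)

v_19(a) = 1 ≥ 1, so the series converges in ℤ_19 to 1/(1 − a) = 1/(1 − (-266)) = 1/267. Expand this rational in ℤ_19: compute digits iteratively via d_i = x_i mod 19, x_{i+1} = (x_i − d_i)/19. The first 5 digits are (1, 5, 5, 2, 6).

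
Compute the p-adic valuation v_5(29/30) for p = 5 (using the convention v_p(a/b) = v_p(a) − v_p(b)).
v_5(29/30) = -1

Factor powers of 5 from the numerator and denominator of the reduced fraction: 29 = 5^0 · 29 and 30 = 5^1 · 6. Apply v_p(a/b) = v_p(a) − v_p(b): v_5(29/30) = 0 − 1 = -1.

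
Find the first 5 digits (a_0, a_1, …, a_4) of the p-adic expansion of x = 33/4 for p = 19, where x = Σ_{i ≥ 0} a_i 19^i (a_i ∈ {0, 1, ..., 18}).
(a_0, …, a_4) = (13, 14, 4, 14, 4)

v_19(33/4) = 0 (numerator and denominator both coprime to 19), so x ∈ ℤ_19^×. Compute digits iteratively via a_i = x_i mod 19, x_{i+1} = (x_i − a_i)/19, with x_0 = x:
  x_0 = 33/4;  a_0 = 13;  x_1 = (x_0 − 13)/19 = -1/4
  x_1 = -1/4;  a_1 = 14;  x_2 = (x_1 − 14)/19 = -3/4
  x_2 = -3/4;  a_2 = 4;  x_3 = (x_2 − 4)/19 = -1/4
  x_3 = -1/4;  a_3 = 14;  x_4 = (x_3 − 14)/19 = -3/4
  x_4 = -3/4;  a_4 = 4;  x_5 = (x_4 − 4)/19 = -1/4
Digits: (13, 14, 4, 14, 4).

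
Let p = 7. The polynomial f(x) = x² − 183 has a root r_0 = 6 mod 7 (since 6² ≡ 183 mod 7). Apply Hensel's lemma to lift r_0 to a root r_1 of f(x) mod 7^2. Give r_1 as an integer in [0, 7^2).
r_1 = 6 (mod 49)

Hensel's recurrence: r_{i+1} = r_i − f(r_i)·(f′(r_i))^{-1} mod 7^{i+2}, with f′(x) = 2x. Iterate:
  r_0 = 6 (mod 7)
  r_1 = 6 (mod 49)
Final: r_1 = 6, and one checks f(r_1) ≡ 0 mod 7^2.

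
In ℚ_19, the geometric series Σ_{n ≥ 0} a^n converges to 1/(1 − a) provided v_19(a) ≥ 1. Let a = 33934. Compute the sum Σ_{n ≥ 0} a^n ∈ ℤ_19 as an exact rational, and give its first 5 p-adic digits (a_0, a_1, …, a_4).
Σ a^n = 1/(1 − a) = -1/33933;  first 5 digits = (1, 0, 18, 4, 1)

v_19(a) = 2 ≥ 1, so the series converges in ℤ_19 to 1/(1 − a) = 1/(1 − 33934) = -1/33933. Expand this rational in ℤ_19: compute digits iteratively via d_i = x_i mod 19, x_{i+1} = (x_i − d_i)/19. The first 5 digits are (1, 0, 18, 4, 1).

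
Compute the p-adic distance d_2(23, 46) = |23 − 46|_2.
d_2(23, 46) = 1

Step 1 — x − y = 23 − 46 = -23. Step 2 — v_2(-23) = 0 (factor: -23 = −(2^0 · 23); the sign does not affect v_p). Step 3 — |x − y|_2 = 2^{0} = 1.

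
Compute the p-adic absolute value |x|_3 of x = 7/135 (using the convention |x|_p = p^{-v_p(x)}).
|7/135|_3 = 27

Step 1 — compute v_3(x) by factoring powers of 3 out of the numerator and denominator: v_3(7/135) = -3. Step 2 — apply |x|_p = p^{-v_p(x)} = 3^{3} = 27.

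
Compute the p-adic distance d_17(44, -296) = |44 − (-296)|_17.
d_17(44, -296) = 1/17

Step 1 — x − y = 44 − (-296) = 340. Step 2 — v_17(340) = 1 (factor: 340 = (17^1 · 20); the sign does not affect v_p). Step 3 — |x − y|_17 = 17^{-1} = 1/17.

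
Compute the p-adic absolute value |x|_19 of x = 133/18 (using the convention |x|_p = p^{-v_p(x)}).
|133/18|_19 = 1/19

Step 1 — compute v_19(x) by factoring powers of 19 out of the numerator and denominator: v_19(133/18) = 1. Step 2 — apply |x|_p = p^{-v_p(x)} = 19^{-1} = 1/19.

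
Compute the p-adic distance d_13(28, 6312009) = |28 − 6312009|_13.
d_13(28, 6312009) = 1/371293

Step 1 — x − y = 28 − 6312009 = -6311981. Step 2 — v_13(-6311981) = 5 (factor: -6311981 = −(13^5 · 17); the sign does not affect v_p). Step 3 — |x − y|_13 = 13^{-5} = 1/371293.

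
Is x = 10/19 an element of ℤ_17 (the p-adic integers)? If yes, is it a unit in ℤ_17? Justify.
x ∈ ℤ_17^× (unit); v_17(x) = 0

ℤ_17 = {x ∈ ℚ_17 : v_17(x) ≥ 0} and ℤ_17^× = {x ∈ ℤ_17 : v_17(x) = 0}. Here v_17(10/19) = v_17(num) − v_17(den) = 0; compare against these criteria.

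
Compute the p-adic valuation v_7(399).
v_7(399) = 1

v_7(n) is the largest exponent k such that 7^k divides n. Factor out: 399 = 7^1 · 57. (Sign doesn't affect v_p.) So v_7(399) = 1.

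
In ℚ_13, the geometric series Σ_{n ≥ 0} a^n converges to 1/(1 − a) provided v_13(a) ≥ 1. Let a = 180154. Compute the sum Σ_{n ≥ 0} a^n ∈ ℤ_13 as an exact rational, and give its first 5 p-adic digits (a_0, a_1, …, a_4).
Σ a^n = 1/(1 − a) = -1/180153;  first 5 digits = (1, 0, 0, 4, 6)

v_13(a) = 3 ≥ 1, so the series converges in ℤ_13 to 1/(1 − a) = 1/(1 − 180154) = -1/180153. Expand this rational in ℤ_13: compute digits iteratively via d_i = x_i mod 13, x_{i+1} = (x_i − d_i)/13. The first 5 digits are (1, 0, 0, 4, 6).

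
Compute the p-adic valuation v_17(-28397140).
v_17(-28397140) = 5

v_17(n) is the largest exponent k such that 17^k divides n. Factor out: -28397140 = -17^5 · 20. (Sign doesn't affect v_p.) So v_17(-28397140) = 5.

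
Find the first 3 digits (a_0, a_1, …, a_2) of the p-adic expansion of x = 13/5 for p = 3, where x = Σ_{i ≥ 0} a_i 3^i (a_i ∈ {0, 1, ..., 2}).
(a_0, …, a_2) = (2, 2, 0)

v_3(13/5) = 0 (numerator and denominator both coprime to 3), so x ∈ ℤ_3^×. Compute digits iteratively via a_i = x_i mod 3, x_{i+1} = (x_i − a_i)/3, with x_0 = x:
  x_0 = 13/5;  a_0 = 2;  x_1 = (x_0 − 2)/3 = 1/5
  x_1 = 1/5;  a_1 = 2;  x_2 = (x_1 − 2)/3 = -3/5
  x_2 = -3/5;  a_2 = 0;  x_3 = (x_2 − 0)/3 = -1/5
Digits: (2, 2, 0).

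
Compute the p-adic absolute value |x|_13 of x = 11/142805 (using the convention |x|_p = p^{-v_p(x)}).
|11/142805|_13 = 28561

Step 1 — compute v_13(x) by factoring powers of 13 out of the numerator and denominator: v_13(11/142805) = -4. Step 2 — apply |x|_p = p^{-v_p(x)} = 13^{4} = 28561.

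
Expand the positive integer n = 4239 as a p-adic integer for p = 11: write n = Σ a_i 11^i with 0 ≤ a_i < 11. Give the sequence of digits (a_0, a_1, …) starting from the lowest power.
(a_0, a_1, …) = (4, 0, 2, 3)

Repeated division by 11 gives the digits low-to-high: 4239 = 4 + 2·11^2 + 3·11^3. Digit sequence: (4, 0, 2, 3).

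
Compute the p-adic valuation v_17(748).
v_17(748) = 1

v_17(n) is the largest exponent k such that 17^k divides n. Factor out: 748 = 17^1 · 44. (Sign doesn't affect v_p.) So v_17(748) = 1.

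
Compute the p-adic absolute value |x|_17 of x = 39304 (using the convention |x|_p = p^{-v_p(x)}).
|39304|_17 = 1/4913

Step 1 — compute v_17(x) by factoring powers of 17 out of the numerator and denominator: v_17(39304) = 3. Step 2 — apply |x|_p = p^{-v_p(x)} = 17^{-3} = 1/4913.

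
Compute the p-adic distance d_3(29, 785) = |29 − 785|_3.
d_3(29, 785) = 1/27

Step 1 — x − y = 29 − 785 = -756. Step 2 — v_3(-756) = 3 (factor: -756 = −(3^3 · 28); the sign does not affect v_p). Step 3 — |x − y|_3 = 3^{-3} = 1/27.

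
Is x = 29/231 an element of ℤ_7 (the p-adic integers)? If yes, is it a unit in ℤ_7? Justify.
x ∉ ℤ_7 (v_7(x) = -1 < 0)

ℤ_7 = {x ∈ ℚ_7 : v_7(x) ≥ 0} and ℤ_7^× = {x ∈ ℤ_7 : v_7(x) = 0}. Here v_7(29/231) = v_7(num) − v_7(den) = -1; compare against these criteria.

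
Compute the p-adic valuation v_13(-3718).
v_13(-3718) = 2

v_13(n) is the largest exponent k such that 13^k divides n. Factor out: -3718 = -13^2 · 22. (Sign doesn't affect v_p.) So v_13(-3718) = 2.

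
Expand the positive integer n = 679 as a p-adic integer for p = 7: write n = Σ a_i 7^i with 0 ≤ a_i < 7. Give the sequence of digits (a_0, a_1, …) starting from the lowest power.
(a_0, a_1, …) = (0, 6, 6, 1)

Repeated division by 7 gives the digits low-to-high: 679 = 6·7^1 + 6·7^2 + 1·7^3. Digit sequence: (0, 6, 6, 1).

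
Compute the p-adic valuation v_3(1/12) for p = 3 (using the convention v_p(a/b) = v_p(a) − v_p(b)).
v_3(1/12) = -1

Factor powers of 3 from the numerator and denominator of the reduced fraction: 1 = 3^0 · 1 and 12 = 3^1 · 4. Apply v_p(a/b) = v_p(a) − v_p(b): v_3(1/12) = 0 − 1 = -1.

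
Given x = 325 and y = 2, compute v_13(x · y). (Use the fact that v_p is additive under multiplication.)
v_13(650) = 1

v_p(x) = 1 (factor: 325 = 13^1 · 25); v_p(y) = 0 (factor: 2 = 13^0 · 2). Additivity: v_p(xy) = v_p(x) + v_p(y) = 1 + 0 = 1. (Direct check: xy = 650 = 13^1 · (50).)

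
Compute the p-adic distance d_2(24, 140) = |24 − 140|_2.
d_2(24, 140) = 1/4

Step 1 — x − y = 24 − 140 = -116. Step 2 — v_2(-116) = 2 (factor: -116 = −(2^2 · 29); the sign does not affect v_p). Step 3 — |x − y|_2 = 2^{-2} = 1/4.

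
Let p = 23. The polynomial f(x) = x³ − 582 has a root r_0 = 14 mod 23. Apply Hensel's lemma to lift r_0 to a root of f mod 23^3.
r_2 = 7213 (mod 12167)

Hensel: r_{i+1} = r_i − f(r_i)/f′(r_i) mod 23^{i+2}, where f′(x) = 3x². Iterate:
  r_0 = 14 (mod 23)
  r_1 = 336 (mod 529)
  r_2 = 7213 (mod 12167)
Final: r = 7213 with f(r) ≡ 0 mod 23^3.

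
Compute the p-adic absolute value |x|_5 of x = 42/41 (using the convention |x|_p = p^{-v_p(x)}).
|42/41|_5 = 1

Step 1 — compute v_5(x) by factoring powers of 5 out of the numerator and denominator: v_5(42/41) = 0. Step 2 — apply |x|_p = p^{-v_p(x)} = 5^{0} = 1.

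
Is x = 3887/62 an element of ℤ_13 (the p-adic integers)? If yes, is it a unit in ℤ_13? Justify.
x ∈ ℤ_13 but not a unit; v_13(x) = 2 > 0

ℤ_13 = {x ∈ ℚ_13 : v_13(x) ≥ 0} and ℤ_13^× = {x ∈ ℤ_13 : v_13(x) = 0}. Here v_13(3887/62) = v_13(num) − v_13(den) = 2; compare against these criteria.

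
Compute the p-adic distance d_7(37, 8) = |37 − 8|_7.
d_7(37, 8) = 1

Step 1 — x − y = 37 − 8 = 29. Step 2 — v_7(29) = 0 (factor: 29 = (7^0 · 29); the sign does not affect v_p). Step 3 — |x − y|_7 = 7^{0} = 1.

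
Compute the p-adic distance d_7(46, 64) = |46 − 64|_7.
d_7(46, 64) = 1

Step 1 — x − y = 46 − 64 = -18. Step 2 — v_7(-18) = 0 (factor: -18 = −(7^0 · 18); the sign does not affect v_p). Step 3 — |x − y|_7 = 7^{0} = 1.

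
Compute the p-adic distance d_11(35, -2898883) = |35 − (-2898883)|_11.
d_11(35, -2898883) = 1/161051

Step 1 — x − y = 35 − (-2898883) = 2898918. Step 2 — v_11(2898918) = 5 (factor: 2898918 = (11^5 · 18); the sign does not affect v_p). Step 3 — |x − y|_11 = 11^{-5} = 1/161051.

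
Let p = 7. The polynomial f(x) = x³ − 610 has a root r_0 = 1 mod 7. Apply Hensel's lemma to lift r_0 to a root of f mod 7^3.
r_2 = 155 (mod 343)

Hensel: r_{i+1} = r_i − f(r_i)/f′(r_i) mod 7^{i+2}, where f′(x) = 3x². Iterate:
  r_0 = 1 (mod 7)
  r_1 = 8 (mod 49)
  r_2 = 155 (mod 343)
Final: r = 155 with f(r) ≡ 0 mod 7^3.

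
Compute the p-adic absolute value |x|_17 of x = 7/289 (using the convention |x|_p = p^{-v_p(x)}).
|7/289|_17 = 289

Step 1 — compute v_17(x) by factoring powers of 17 out of the numerator and denominator: v_17(7/289) = -2. Step 2 — apply |x|_p = p^{-v_p(x)} = 17^{2} = 289.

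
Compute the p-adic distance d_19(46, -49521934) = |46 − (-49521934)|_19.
d_19(46, -49521934) = 1/2476099

Step 1 — x − y = 46 − (-49521934) = 49521980. Step 2 — v_19(49521980) = 5 (factor: 49521980 = (19^5 · 20); the sign does not affect v_p). Step 3 — |x − y|_19 = 19^{-5} = 1/2476099.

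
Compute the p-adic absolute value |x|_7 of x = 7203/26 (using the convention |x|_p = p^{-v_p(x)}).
|7203/26|_7 = 1/2401

Step 1 — compute v_7(x) by factoring powers of 7 out of the numerator and denominator: v_7(7203/26) = 4. Step 2 — apply |x|_p = p^{-v_p(x)} = 7^{-4} = 1/2401.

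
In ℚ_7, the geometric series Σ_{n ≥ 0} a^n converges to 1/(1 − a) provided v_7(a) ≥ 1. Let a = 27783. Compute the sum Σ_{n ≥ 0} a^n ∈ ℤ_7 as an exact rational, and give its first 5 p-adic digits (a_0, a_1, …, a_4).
Σ a^n = 1/(1 − a) = -1/27782;  first 5 digits = (1, 0, 0, 4, 4)

v_7(a) = 3 ≥ 1, so the series converges in ℤ_7 to 1/(1 − a) = 1/(1 − 27783) = -1/27782. Expand this rational in ℤ_7: compute digits iteratively via d_i = x_i mod 7, x_{i+1} = (x_i − d_i)/7. The first 5 digits are (1, 0, 0, 4, 4).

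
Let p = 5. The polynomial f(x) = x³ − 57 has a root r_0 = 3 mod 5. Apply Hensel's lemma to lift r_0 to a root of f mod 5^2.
r_1 = 18 (mod 25)

Hensel: r_{i+1} = r_i − f(r_i)/f′(r_i) mod 5^{i+2}, where f′(x) = 3x². Iterate:
  r_0 = 3 (mod 5)
  r_1 = 18 (mod 25)
Final: r = 18 with f(r) ≡ 0 mod 5^2.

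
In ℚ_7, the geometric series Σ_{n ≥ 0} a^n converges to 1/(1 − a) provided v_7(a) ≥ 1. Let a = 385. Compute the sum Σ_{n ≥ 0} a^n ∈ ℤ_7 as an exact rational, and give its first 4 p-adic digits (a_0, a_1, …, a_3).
Σ a^n = 1/(1 − a) = -1/384;  first 4 digits = (1, 6, 1, 5)

v_7(a) = 1 ≥ 1, so the series converges in ℤ_7 to 1/(1 − a) = 1/(1 − 385) = -1/384. Expand this rational in ℤ_7: compute digits iteratively via d_i = x_i mod 7, x_{i+1} = (x_i − d_i)/7. The first 4 digits are (1, 6, 1, 5).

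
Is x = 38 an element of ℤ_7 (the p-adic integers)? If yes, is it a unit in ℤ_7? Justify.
x ∈ ℤ_7^× (unit); v_7(x) = 0

ℤ_7 = {x ∈ ℚ_7 : v_7(x) ≥ 0} and ℤ_7^× = {x ∈ ℤ_7 : v_7(x) = 0}. Here v_7(38) = v_7(num) − v_7(den) = 0; compare against these criteria.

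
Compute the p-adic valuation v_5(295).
v_5(295) = 1

v_5(n) is the largest exponent k such that 5^k divides n. Factor out: 295 = 5^1 · 59. (Sign doesn't affect v_p.) So v_5(295) = 1.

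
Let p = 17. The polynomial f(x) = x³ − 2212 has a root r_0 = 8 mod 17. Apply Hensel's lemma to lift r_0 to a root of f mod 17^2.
r_1 = 59 (mod 289)

Hensel: r_{i+1} = r_i − f(r_i)/f′(r_i) mod 17^{i+2}, where f′(x) = 3x². Iterate:
  r_0 = 8 (mod 17)
  r_1 = 59 (mod 289)
Final: r = 59 with f(r) ≡ 0 mod 17^2.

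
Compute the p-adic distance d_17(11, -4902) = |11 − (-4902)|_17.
d_17(11, -4902) = 1/4913

Step 1 — x − y = 11 − (-4902) = 4913. Step 2 — v_17(4913) = 3 (factor: 4913 = (17^3 · 1); the sign does not affect v_p). Step 3 — |x − y|_17 = 17^{-3} = 1/4913.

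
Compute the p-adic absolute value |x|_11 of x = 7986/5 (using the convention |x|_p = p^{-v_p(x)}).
|7986/5|_11 = 1/1331

Step 1 — compute v_11(x) by factoring powers of 11 out of the numerator and denominator: v_11(7986/5) = 3. Step 2 — apply |x|_p = p^{-v_p(x)} = 11^{-3} = 1/1331.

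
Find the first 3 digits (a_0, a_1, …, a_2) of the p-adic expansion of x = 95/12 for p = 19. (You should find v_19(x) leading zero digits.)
(a_0, …, a_2) = (0, 2, 11)

v_19(95/12) = 1, so a_0 = ... = a_0 = 0. Factor out: x = 19^1 · u with u = 5/12 a unit in ℤ_19. Expand u iteratively via a_{v+i} = u_i mod 19, u_{i+1} = (u_i − a_{v+i})/19:
  u_0 = 5/12;  a_1 = 2;  u_1 = (u_0 − 2)/19 = -1/12
  u_1 = -1/12;  a_2 = 11;  u_2 = (u_1 − 11)/19 = -7/12
Digits: (0, 2, 11).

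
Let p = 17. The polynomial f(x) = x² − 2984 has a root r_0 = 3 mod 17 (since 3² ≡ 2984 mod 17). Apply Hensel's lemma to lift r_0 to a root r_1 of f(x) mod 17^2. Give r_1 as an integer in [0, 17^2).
r_1 = 258 (mod 289)

Hensel's recurrence: r_{i+1} = r_i − f(r_i)·(f′(r_i))^{-1} mod 17^{i+2}, with f′(x) = 2x. Iterate:
  r_0 = 3 (mod 17)
  r_1 = 258 (mod 289)
Final: r_1 = 258, and one checks f(r_1) ≡ 0 mod 17^2.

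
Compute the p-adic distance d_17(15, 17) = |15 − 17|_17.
d_17(15, 17) = 1

Step 1 — x − y = 15 − 17 = -2. Step 2 — v_17(-2) = 0 (factor: -2 = −(17^0 · 2); the sign does not affect v_p). Step 3 — |x − y|_17 = 17^{0} = 1.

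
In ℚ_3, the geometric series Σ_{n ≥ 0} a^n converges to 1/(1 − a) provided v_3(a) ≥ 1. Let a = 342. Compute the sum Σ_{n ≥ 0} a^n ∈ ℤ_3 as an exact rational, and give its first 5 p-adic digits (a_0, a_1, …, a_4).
Σ a^n = 1/(1 − a) = -1/341;  first 5 digits = (1, 0, 2, 0, 2)

v_3(a) = 2 ≥ 1, so the series converges in ℤ_3 to 1/(1 − a) = 1/(1 − 342) = -1/341. Expand this rational in ℤ_3: compute digits iteratively via d_i = x_i mod 3, x_{i+1} = (x_i − d_i)/3. The first 5 digits are (1, 0, 2, 0, 2).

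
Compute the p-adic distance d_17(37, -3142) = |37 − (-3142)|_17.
d_17(37, -3142) = 1/289

Step 1 — x − y = 37 − (-3142) = 3179. Step 2 — v_17(3179) = 2 (factor: 3179 = (17^2 · 11); the sign does not affect v_p). Step 3 — |x − y|_17 = 17^{-2} = 1/289.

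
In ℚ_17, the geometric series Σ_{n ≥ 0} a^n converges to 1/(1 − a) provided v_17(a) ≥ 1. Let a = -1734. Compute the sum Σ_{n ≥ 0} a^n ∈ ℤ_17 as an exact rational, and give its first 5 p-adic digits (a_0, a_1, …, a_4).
Σ a^n = 1/(1 − a) = 1/1735;  first 5 digits = (1, 0, 11, 16, 1)

v_17(a) = 2 ≥ 1, so the series converges in ℤ_17 to 1/(1 − a) = 1/(1 − (-1734)) = 1/1735. Expand this rational in ℤ_17: compute digits iteratively via d_i = x_i mod 17, x_{i+1} = (x_i − d_i)/17. The first 5 digits are (1, 0, 11, 16, 1).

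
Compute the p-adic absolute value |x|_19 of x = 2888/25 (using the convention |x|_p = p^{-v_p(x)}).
|2888/25|_19 = 1/361

Step 1 — compute v_19(x) by factoring powers of 19 out of the numerator and denominator: v_19(2888/25) = 2. Step 2 — apply |x|_p = p^{-v_p(x)} = 19^{-2} = 1/361.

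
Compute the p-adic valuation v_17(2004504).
v_17(2004504) = 4

v_17(n) is the largest exponent k such that 17^k divides n. Factor out: 2004504 = 17^4 · 24. (Sign doesn't affect v_p.) So v_17(2004504) = 4.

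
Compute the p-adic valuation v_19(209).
v_19(209) = 1

v_19(n) is the largest exponent k such that 19^k divides n. Factor out: 209 = 19^1 · 11. (Sign doesn't affect v_p.) So v_19(209) = 1.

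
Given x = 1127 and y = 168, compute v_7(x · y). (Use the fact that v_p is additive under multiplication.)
v_7(189336) = 3

v_p(x) = 2 (factor: 1127 = 7^2 · 23); v_p(y) = 1 (factor: 168 = 7^1 · 24). Additivity: v_p(xy) = v_p(x) + v_p(y) = 2 + 1 = 3. (Direct check: xy = 189336 = 7^3 · (552).)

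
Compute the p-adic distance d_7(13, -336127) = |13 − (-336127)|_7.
d_7(13, -336127) = 1/16807

Step 1 — x − y = 13 − (-336127) = 336140. Step 2 — v_7(336140) = 5 (factor: 336140 = (7^5 · 20); the sign does not affect v_p). Step 3 — |x − y|_7 = 7^{-5} = 1/16807.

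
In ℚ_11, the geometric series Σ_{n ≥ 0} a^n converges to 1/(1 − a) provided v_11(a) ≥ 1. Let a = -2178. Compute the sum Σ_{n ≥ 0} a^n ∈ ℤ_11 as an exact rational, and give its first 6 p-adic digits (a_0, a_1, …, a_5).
Σ a^n = 1/(1 − a) = 1/2179;  first 6 digits = (1, 0, 4, 9, 4, 7)

v_11(a) = 2 ≥ 1, so the series converges in ℤ_11 to 1/(1 − a) = 1/(1 − (-2178)) = 1/2179. Expand this rational in ℤ_11: compute digits iteratively via d_i = x_i mod 11, x_{i+1} = (x_i − d_i)/11. The first 6 digits are (1, 0, 4, 9, 4, 7).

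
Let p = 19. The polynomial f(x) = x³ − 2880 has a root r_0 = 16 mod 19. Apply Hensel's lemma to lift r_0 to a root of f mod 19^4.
r_3 = 108886 (mod 130321)

Hensel: r_{i+1} = r_i − f(r_i)/f′(r_i) mod 19^{i+2}, where f′(x) = 3x². Iterate:
  r_0 = 16 (mod 19)
  r_1 = 225 (mod 361)
  r_2 = 6001 (mod 6859)
  r_3 = 108886 (mod 130321)
Final: r = 108886 with f(r) ≡ 0 mod 19^4.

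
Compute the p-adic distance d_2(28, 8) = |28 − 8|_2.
d_2(28, 8) = 1/4

Step 1 — x − y = 28 − 8 = 20. Step 2 — v_2(20) = 2 (factor: 20 = (2^2 · 5); the sign does not affect v_p). Step 3 — |x − y|_2 = 2^{-2} = 1/4.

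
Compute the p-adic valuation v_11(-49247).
v_11(-49247) = 3

v_11(n) is the largest exponent k such that 11^k divides n. Factor out: -49247 = -11^3 · 37. (Sign doesn't affect v_p.) So v_11(-49247) = 3.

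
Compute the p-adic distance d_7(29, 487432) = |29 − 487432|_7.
d_7(29, 487432) = 1/16807

Step 1 — x − y = 29 − 487432 = -487403. Step 2 — v_7(-487403) = 5 (factor: -487403 = −(7^5 · 29); the sign does not affect v_p). Step 3 — |x − y|_7 = 7^{-5} = 1/16807.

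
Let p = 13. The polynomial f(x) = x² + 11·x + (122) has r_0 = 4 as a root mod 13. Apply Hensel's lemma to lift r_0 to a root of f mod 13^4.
r_3 = 18113 (mod 28561)

Hensel: r_{i+1} = r_i − f(r_i)·(f′(r_i))^{-1} mod 13^{i+2}, f′(x) = 2x + 11. Iterate:
  r_0 = 4 (mod 13)
  r_1 = 30 (mod 169)
  r_2 = 537 (mod 2197)
  r_3 = 18113 (mod 28561)
Final: r = 18113 satisfies f(r) ≡ 0 mod 13^4.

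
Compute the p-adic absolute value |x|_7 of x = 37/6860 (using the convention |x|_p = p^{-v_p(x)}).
|37/6860|_7 = 343

Step 1 — compute v_7(x) by factoring powers of 7 out of the numerator and denominator: v_7(37/6860) = -3. Step 2 — apply |x|_p = p^{-v_p(x)} = 7^{3} = 343.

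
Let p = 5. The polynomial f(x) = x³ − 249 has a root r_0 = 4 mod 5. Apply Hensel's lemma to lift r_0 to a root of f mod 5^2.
r_1 = 24 (mod 25)

Hensel: r_{i+1} = r_i − f(r_i)/f′(r_i) mod 5^{i+2}, where f′(x) = 3x². Iterate:
  r_0 = 4 (mod 5)
  r_1 = 24 (mod 25)
Final: r = 24 with f(r) ≡ 0 mod 5^2.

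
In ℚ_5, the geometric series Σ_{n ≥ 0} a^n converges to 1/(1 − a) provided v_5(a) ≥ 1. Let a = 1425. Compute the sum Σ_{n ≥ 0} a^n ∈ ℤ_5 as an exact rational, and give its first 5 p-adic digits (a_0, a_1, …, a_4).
Σ a^n = 1/(1 − a) = -1/1424;  first 5 digits = (1, 0, 2, 1, 1)

v_5(a) = 2 ≥ 1, so the series converges in ℤ_5 to 1/(1 − a) = 1/(1 − 1425) = -1/1424. Expand this rational in ℤ_5: compute digits iteratively via d_i = x_i mod 5, x_{i+1} = (x_i − d_i)/5. The first 5 digits are (1, 0, 2, 1, 1).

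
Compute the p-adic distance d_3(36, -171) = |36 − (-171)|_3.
d_3(36, -171) = 1/9

Step 1 — x − y = 36 − (-171) = 207. Step 2 — v_3(207) = 2 (factor: 207 = (3^2 · 23); the sign does not affect v_p). Step 3 — |x − y|_3 = 3^{-2} = 1/9.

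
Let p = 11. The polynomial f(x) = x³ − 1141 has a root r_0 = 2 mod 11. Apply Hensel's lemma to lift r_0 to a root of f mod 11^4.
r_3 = 11662 (mod 14641)

Hensel: r_{i+1} = r_i − f(r_i)/f′(r_i) mod 11^{i+2}, where f′(x) = 3x². Iterate:
  r_0 = 2 (mod 11)
  r_1 = 46 (mod 121)
  r_2 = 1014 (mod 1331)
  r_3 = 11662 (mod 14641)
Final: r = 11662 with f(r) ≡ 0 mod 11^4.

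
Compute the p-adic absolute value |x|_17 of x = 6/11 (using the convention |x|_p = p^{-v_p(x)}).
|6/11|_17 = 1

Step 1 — compute v_17(x) by factoring powers of 17 out of the numerator and denominator: v_17(6/11) = 0. Step 2 — apply |x|_p = p^{-v_p(x)} = 17^{0} = 1.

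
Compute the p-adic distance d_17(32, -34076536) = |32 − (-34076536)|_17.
d_17(32, -34076536) = 1/1419857

Step 1 — x − y = 32 − (-34076536) = 34076568. Step 2 — v_17(34076568) = 5 (factor: 34076568 = (17^5 · 24); the sign does not affect v_p). Step 3 — |x − y|_17 = 17^{-5} = 1/1419857.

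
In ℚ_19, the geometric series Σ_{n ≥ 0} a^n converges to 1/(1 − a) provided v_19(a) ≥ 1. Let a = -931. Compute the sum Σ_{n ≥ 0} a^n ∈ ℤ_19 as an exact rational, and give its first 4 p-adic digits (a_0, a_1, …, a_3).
Σ a^n = 1/(1 − a) = 1/932;  first 4 digits = (1, 8, 4, 11)

v_19(a) = 1 ≥ 1, so the series converges in ℤ_19 to 1/(1 − a) = 1/(1 − (-931)) = 1/932. Expand this rational in ℤ_19: compute digits iteratively via d_i = x_i mod 19, x_{i+1} = (x_i − d_i)/19. The first 4 digits are (1, 8, 4, 11).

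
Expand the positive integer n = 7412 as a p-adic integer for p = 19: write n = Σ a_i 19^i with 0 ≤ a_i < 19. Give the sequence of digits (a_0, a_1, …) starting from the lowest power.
(a_0, a_1, …) = (2, 10, 1, 1)

Repeated division by 19 gives the digits low-to-high: 7412 = 2 + 10·19^1 + 1·19^2 + 1·19^3. Digit sequence: (2, 10, 1, 1).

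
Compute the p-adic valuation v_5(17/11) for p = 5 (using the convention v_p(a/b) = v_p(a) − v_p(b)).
v_5(17/11) = 0

Factor powers of 5 from the numerator and denominator of the reduced fraction: 17 = 5^0 · 17 and 11 = 5^0 · 11. Apply v_p(a/b) = v_p(a) − v_p(b): v_5(17/11) = 0 − 0 = 0.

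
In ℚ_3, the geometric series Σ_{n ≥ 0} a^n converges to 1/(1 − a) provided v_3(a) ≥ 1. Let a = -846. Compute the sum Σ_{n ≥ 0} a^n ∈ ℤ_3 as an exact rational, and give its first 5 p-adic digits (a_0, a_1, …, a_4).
Σ a^n = 1/(1 − a) = 1/847;  first 5 digits = (1, 0, 2, 1, 2)

v_3(a) = 2 ≥ 1, so the series converges in ℤ_3 to 1/(1 − a) = 1/(1 − (-846)) = 1/847. Expand this rational in ℤ_3: compute digits iteratively via d_i = x_i mod 3, x_{i+1} = (x_i − d_i)/3. The first 5 digits are (1, 0, 2, 1, 2).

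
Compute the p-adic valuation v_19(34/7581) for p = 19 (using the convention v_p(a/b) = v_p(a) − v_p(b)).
v_19(34/7581) = -2

Factor powers of 19 from the numerator and denominator of the reduced fraction: 34 = 19^0 · 34 and 7581 = 19^2 · 21. Apply v_p(a/b) = v_p(a) − v_p(b): v_19(34/7581) = 0 − 2 = -2.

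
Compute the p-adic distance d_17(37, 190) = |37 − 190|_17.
d_17(37, 190) = 1/17

Step 1 — x − y = 37 − 190 = -153. Step 2 — v_17(-153) = 1 (factor: -153 = −(17^1 · 9); the sign does not affect v_p). Step 3 — |x − y|_17 = 17^{-1} = 1/17.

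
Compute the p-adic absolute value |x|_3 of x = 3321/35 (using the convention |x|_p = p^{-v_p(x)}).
|3321/35|_3 = 1/81

Step 1 — compute v_3(x) by factoring powers of 3 out of the numerator and denominator: v_3(3321/35) = 4. Step 2 — apply |x|_p = p^{-v_p(x)} = 3^{-4} = 1/81.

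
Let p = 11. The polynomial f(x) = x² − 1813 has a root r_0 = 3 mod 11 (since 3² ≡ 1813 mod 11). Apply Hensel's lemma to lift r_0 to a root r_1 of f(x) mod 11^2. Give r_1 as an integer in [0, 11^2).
r_1 = 102 (mod 121)

Hensel's recurrence: r_{i+1} = r_i − f(r_i)·(f′(r_i))^{-1} mod 11^{i+2}, with f′(x) = 2x. Iterate:
  r_0 = 3 (mod 11)
  r_1 = 102 (mod 121)
Final: r_1 = 102, and one checks f(r_1) ≡ 0 mod 11^2.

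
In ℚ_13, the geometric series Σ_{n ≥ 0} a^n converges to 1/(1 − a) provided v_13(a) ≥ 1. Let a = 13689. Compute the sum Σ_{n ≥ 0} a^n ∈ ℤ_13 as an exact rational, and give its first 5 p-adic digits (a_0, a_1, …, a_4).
Σ a^n = 1/(1 − a) = -1/13688;  first 5 digits = (1, 0, 3, 6, 9)

v_13(a) = 2 ≥ 1, so the series converges in ℤ_13 to 1/(1 − a) = 1/(1 − 13689) = -1/13688. Expand this rational in ℤ_13: compute digits iteratively via d_i = x_i mod 13, x_{i+1} = (x_i − d_i)/13. The first 5 digits are (1, 0, 3, 6, 9).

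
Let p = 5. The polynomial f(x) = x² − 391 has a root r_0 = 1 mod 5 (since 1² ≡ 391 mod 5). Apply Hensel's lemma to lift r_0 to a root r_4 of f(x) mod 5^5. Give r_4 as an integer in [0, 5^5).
r_4 = 1121 (mod 3125)

Hensel's recurrence: r_{i+1} = r_i − f(r_i)·(f′(r_i))^{-1} mod 5^{i+2}, with f′(x) = 2x. Iterate:
  r_0 = 1 (mod 5)
  r_1 = 21 (mod 25)
  r_2 = 121 (mod 125)
  r_3 = 496 (mod 625)
  r_4 = 1121 (mod 3125)
Final: r_4 = 1121, and one checks f(r_4) ≡ 0 mod 5^5.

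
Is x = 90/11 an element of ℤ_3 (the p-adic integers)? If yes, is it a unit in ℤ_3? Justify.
x ∈ ℤ_3 but not a unit; v_3(x) = 2 > 0

ℤ_3 = {x ∈ ℚ_3 : v_3(x) ≥ 0} and ℤ_3^× = {x ∈ ℤ_3 : v_3(x) = 0}. Here v_3(90/11) = v_3(num) − v_3(den) = 2; compare against these criteria.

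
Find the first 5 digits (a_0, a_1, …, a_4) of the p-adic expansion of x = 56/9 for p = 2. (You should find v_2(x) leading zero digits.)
(a_0, …, a_4) = (0, 0, 0, 1, 1)

v_2(56/9) = 3, so a_0 = ... = a_2 = 0. Factor out: x = 2^3 · u with u = 7/9 a unit in ℤ_2. Expand u iteratively via a_{v+i} = u_i mod 2, u_{i+1} = (u_i − a_{v+i})/2:
  u_0 = 7/9;  a_3 = 1;  u_1 = (u_0 − 1)/2 = -1/9
  u_1 = -1/9;  a_4 = 1;  u_2 = (u_1 − 1)/2 = -5/9
Digits: (0, 0, 0, 1, 1).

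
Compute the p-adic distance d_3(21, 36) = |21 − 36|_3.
d_3(21, 36) = 1/3

Step 1 — x − y = 21 − 36 = -15. Step 2 — v_3(-15) = 1 (factor: -15 = −(3^1 · 5); the sign does not affect v_p). Step 3 — |x − y|_3 = 3^{-1} = 1/3.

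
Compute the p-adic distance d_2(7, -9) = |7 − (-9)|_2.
d_2(7, -9) = 1/16

Step 1 — x − y = 7 − (-9) = 16. Step 2 — v_2(16) = 4 (factor: 16 = (2^4 · 1); the sign does not affect v_p). Step 3 — |x − y|_2 = 2^{-4} = 1/16.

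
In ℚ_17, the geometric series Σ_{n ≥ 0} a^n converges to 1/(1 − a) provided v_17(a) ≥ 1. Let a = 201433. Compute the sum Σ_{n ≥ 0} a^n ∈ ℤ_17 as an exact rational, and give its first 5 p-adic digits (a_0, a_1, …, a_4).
Σ a^n = 1/(1 − a) = -1/201432;  first 5 digits = (1, 0, 0, 7, 2)

v_17(a) = 3 ≥ 1, so the series converges in ℤ_17 to 1/(1 − a) = 1/(1 − 201433) = -1/201432. Expand this rational in ℤ_17: compute digits iteratively via d_i = x_i mod 17, x_{i+1} = (x_i − d_i)/17. The first 5 digits are (1, 0, 0, 7, 2).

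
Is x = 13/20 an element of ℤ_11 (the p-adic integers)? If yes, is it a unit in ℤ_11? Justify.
x ∈ ℤ_11^× (unit); v_11(x) = 0

ℤ_11 = {x ∈ ℚ_11 : v_11(x) ≥ 0} and ℤ_11^× = {x ∈ ℤ_11 : v_11(x) = 0}. Here v_11(13/20) = v_11(num) − v_11(den) = 0; compare against these criteria.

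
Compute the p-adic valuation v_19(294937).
v_19(294937) = 3

v_19(n) is the largest exponent k such that 19^k divides n. Factor out: 294937 = 19^3 · 43. (Sign doesn't affect v_p.) So v_19(294937) = 3.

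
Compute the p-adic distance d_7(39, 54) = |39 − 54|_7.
d_7(39, 54) = 1

Step 1 — x − y = 39 − 54 = -15. Step 2 — v_7(-15) = 0 (factor: -15 = −(7^0 · 15); the sign does not affect v_p). Step 3 — |x − y|_7 = 7^{0} = 1.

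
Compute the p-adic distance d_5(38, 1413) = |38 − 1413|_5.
d_5(38, 1413) = 1/125

Step 1 — x − y = 38 − 1413 = -1375. Step 2 — v_5(-1375) = 3 (factor: -1375 = −(5^3 · 11); the sign does not affect v_p). Step 3 — |x − y|_5 = 5^{-3} = 1/125.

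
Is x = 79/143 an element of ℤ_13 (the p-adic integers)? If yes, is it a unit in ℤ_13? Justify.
x ∉ ℤ_13 (v_13(x) = -1 < 0)

ℤ_13 = {x ∈ ℚ_13 : v_13(x) ≥ 0} and ℤ_13^× = {x ∈ ℤ_13 : v_13(x) = 0}. Here v_13(79/143) = v_13(num) − v_13(den) = -1; compare against these criteria.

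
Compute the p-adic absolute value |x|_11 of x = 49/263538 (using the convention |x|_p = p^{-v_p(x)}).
|49/263538|_11 = 14641

Step 1 — compute v_11(x) by factoring powers of 11 out of the numerator and denominator: v_11(49/263538) = -4. Step 2 — apply |x|_p = p^{-v_p(x)} = 11^{4} = 14641.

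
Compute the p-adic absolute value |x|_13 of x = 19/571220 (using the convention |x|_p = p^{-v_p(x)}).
|19/571220|_13 = 28561

Step 1 — compute v_13(x) by factoring powers of 13 out of the numerator and denominator: v_13(19/571220) = -4. Step 2 — apply |x|_p = p^{-v_p(x)} = 13^{4} = 28561.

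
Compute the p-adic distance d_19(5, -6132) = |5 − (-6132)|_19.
d_19(5, -6132) = 1/361

Step 1 — x − y = 5 − (-6132) = 6137. Step 2 — v_19(6137) = 2 (factor: 6137 = (19^2 · 17); the sign does not affect v_p). Step 3 — |x − y|_19 = 19^{-2} = 1/361.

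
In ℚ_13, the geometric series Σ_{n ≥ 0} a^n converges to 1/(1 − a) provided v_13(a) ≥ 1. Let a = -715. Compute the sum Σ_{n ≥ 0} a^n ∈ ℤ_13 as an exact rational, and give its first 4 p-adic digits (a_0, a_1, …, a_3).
Σ a^n = 1/(1 − a) = 1/716;  first 4 digits = (1, 10, 4, 10)

v_13(a) = 1 ≥ 1, so the series converges in ℤ_13 to 1/(1 − a) = 1/(1 − (-715)) = 1/716. Expand this rational in ℤ_13: compute digits iteratively via d_i = x_i mod 13, x_{i+1} = (x_i − d_i)/13. The first 4 digits are (1, 10, 4, 10).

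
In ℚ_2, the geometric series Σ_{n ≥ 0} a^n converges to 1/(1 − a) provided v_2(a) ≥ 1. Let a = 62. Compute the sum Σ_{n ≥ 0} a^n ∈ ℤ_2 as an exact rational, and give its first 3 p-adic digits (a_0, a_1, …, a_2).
Σ a^n = 1/(1 − a) = -1/61;  first 3 digits = (1, 1, 0)

v_2(a) = 1 ≥ 1, so the series converges in ℤ_2 to 1/(1 − a) = 1/(1 − 62) = -1/61. Expand this rational in ℤ_2: compute digits iteratively via d_i = x_i mod 2, x_{i+1} = (x_i − d_i)/2. The first 3 digits are (1, 1, 0).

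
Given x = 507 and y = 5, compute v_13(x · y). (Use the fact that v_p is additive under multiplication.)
v_13(2535) = 2

v_p(x) = 2 (factor: 507 = 13^2 · 3); v_p(y) = 0 (factor: 5 = 13^0 · 5). Additivity: v_p(xy) = v_p(x) + v_p(y) = 2 + 0 = 2. (Direct check: xy = 2535 = 13^2 · (15).)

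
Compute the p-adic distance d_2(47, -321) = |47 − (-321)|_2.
d_2(47, -321) = 1/16

Step 1 — x − y = 47 − (-321) = 368. Step 2 — v_2(368) = 4 (factor: 368 = (2^4 · 23); the sign does not affect v_p). Step 3 — |x − y|_2 = 2^{-4} = 1/16.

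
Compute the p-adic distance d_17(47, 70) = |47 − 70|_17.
d_17(47, 70) = 1

Step 1 — x − y = 47 − 70 = -23. Step 2 — v_17(-23) = 0 (factor: -23 = −(17^0 · 23); the sign does not affect v_p). Step 3 — |x − y|_17 = 17^{0} = 1.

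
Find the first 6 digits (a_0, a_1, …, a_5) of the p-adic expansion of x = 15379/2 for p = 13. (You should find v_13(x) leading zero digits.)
(a_0, …, a_5) = (0, 0, 0, 10, 6, 6)

v_13(15379/2) = 3, so a_0 = ... = a_2 = 0. Factor out: x = 13^3 · u with u = 7/2 a unit in ℤ_13. Expand u iteratively via a_{v+i} = u_i mod 13, u_{i+1} = (u_i − a_{v+i})/13:
  u_0 = 7/2;  a_3 = 10;  u_1 = (u_0 − 10)/13 = -1/2
  u_1 = -1/2;  a_4 = 6;  u_2 = (u_1 − 6)/13 = -1/2
  u_2 = -1/2;  a_5 = 6;  u_3 = (u_2 − 6)/13 = -1/2
Digits: (0, 0, 0, 10, 6, 6).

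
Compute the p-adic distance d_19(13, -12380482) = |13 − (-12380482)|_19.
d_19(13, -12380482) = 1/2476099

Step 1 — x − y = 13 − (-12380482) = 12380495. Step 2 — v_19(12380495) = 5 (factor: 12380495 = (19^5 · 5); the sign does not affect v_p). Step 3 — |x − y|_19 = 19^{-5} = 1/2476099.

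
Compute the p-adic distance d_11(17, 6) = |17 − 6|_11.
d_11(17, 6) = 1/11

Step 1 — x − y = 17 − 6 = 11. Step 2 — v_11(11) = 1 (factor: 11 = (11^1 · 1); the sign does not affect v_p). Step 3 — |x − y|_11 = 11^{-1} = 1/11.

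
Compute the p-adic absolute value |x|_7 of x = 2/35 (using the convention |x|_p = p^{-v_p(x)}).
|2/35|_7 = 7

Step 1 — compute v_7(x) by factoring powers of 7 out of the numerator and denominator: v_7(2/35) = -1. Step 2 — apply |x|_p = p^{-v_p(x)} = 7^{1} = 7.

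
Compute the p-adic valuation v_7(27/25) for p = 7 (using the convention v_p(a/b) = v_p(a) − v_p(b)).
v_7(27/25) = 0

Factor powers of 7 from the numerator and denominator of the reduced fraction: 27 = 7^0 · 27 and 25 = 7^0 · 25. Apply v_p(a/b) = v_p(a) − v_p(b): v_7(27/25) = 0 − 0 = 0.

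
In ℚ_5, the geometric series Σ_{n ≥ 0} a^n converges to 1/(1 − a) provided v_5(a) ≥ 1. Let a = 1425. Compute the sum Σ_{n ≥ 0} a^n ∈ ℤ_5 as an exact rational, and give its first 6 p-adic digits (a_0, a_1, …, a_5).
Σ a^n = 1/(1 − a) = -1/1424;  first 6 digits = (1, 0, 2, 1, 1, 0)

v_5(a) = 2 ≥ 1, so the series converges in ℤ_5 to 1/(1 − a) = 1/(1 − 1425) = -1/1424. Expand this rational in ℤ_5: compute digits iteratively via d_i = x_i mod 5, x_{i+1} = (x_i − d_i)/5. The first 6 digits are (1, 0, 2, 1, 1, 0).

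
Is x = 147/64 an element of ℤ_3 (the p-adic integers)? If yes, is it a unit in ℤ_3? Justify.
x ∈ ℤ_3 but not a unit; v_3(x) = 1 > 0

ℤ_3 = {x ∈ ℚ_3 : v_3(x) ≥ 0} and ℤ_3^× = {x ∈ ℤ_3 : v_3(x) = 0}. Here v_3(147/64) = v_3(num) − v_3(den) = 1; compare against these criteria.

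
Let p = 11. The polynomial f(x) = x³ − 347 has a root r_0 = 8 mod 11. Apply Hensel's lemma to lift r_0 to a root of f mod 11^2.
r_1 = 96 (mod 121)

Hensel: r_{i+1} = r_i − f(r_i)/f′(r_i) mod 11^{i+2}, where f′(x) = 3x². Iterate:
  r_0 = 8 (mod 11)
  r_1 = 96 (mod 121)
Final: r = 96 with f(r) ≡ 0 mod 11^2.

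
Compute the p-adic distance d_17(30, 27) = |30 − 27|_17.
d_17(30, 27) = 1

Step 1 — x − y = 30 − 27 = 3. Step 2 — v_17(3) = 0 (factor: 3 = (17^0 · 3); the sign does not affect v_p). Step 3 — |x − y|_17 = 17^{0} = 1.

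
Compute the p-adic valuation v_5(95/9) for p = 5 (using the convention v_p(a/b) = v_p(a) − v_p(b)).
v_5(95/9) = 1

Factor powers of 5 from the numerator and denominator of the reduced fraction: 95 = 5^1 · 19 and 9 = 5^0 · 9. Apply v_p(a/b) = v_p(a) − v_p(b): v_5(95/9) = 1 − 0 = 1.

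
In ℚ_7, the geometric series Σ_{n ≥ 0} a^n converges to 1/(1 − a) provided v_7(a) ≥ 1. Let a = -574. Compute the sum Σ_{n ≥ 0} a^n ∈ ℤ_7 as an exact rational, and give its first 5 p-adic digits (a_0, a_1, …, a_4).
Σ a^n = 1/(1 − a) = 1/575;  first 5 digits = (1, 2, 6, 0, 3)

v_7(a) = 1 ≥ 1, so the series converges in ℤ_7 to 1/(1 − a) = 1/(1 − (-574)) = 1/575. Expand this rational in ℤ_7: compute digits iteratively via d_i = x_i mod 7, x_{i+1} = (x_i − d_i)/7. The first 5 digits are (1, 2, 6, 0, 3).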